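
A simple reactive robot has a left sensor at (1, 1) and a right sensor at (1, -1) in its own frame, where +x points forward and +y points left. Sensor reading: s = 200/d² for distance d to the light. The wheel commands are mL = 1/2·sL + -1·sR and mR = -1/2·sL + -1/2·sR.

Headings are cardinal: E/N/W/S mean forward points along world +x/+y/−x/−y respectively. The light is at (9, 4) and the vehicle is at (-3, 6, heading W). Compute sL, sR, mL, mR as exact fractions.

left sensor world pos  = (-4, 5); dL² = 170
right sensor world pos = (-4, 7); dR² = 178
sL = 200/170 = 20/17
sR = 200/178 = 100/89
mL = 1/2·sL + -1·sR = -810/1513
mR = -1/2·sL + -1/2·sR = -1740/1513

20/17 100/89 -810/1513 -1740/1513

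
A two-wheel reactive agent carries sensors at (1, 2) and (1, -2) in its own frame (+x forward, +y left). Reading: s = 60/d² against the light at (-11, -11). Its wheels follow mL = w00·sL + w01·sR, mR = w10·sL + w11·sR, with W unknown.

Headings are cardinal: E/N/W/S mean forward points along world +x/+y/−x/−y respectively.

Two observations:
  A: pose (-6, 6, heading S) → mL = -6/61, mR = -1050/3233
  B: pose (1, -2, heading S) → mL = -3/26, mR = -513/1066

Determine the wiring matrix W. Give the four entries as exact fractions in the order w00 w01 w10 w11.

-1/2 0 -1/2 -1

obs A: pose=(-6,6,S) → sL=12/61, sR=12/53, mL=-6/61, mR=-1050/3233
obs B: pose=(1,-2,S) → sL=3/13, sR=15/41, mL=-3/26, mR=-513/1066
sensor matrix S = [[12/61, 12/53], [3/13, 15/41]]; det S = 33984/1723189
solve [mL_A; mL_B] = S·[w00; w01] and [mR_A; mR_B] = S·[w10; w11]:
  w00 = -1/2, w01 = 0, w10 = -1/2, w11 = -1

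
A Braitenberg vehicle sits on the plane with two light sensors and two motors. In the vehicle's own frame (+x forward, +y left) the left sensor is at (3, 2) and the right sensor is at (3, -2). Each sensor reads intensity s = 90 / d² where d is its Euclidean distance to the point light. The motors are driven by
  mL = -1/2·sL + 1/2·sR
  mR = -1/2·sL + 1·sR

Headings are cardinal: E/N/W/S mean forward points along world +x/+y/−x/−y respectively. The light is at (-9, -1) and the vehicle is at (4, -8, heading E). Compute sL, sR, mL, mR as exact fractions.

90/281 90/337 -2520/94697 10125/94697

left sensor world pos  = (7, -6); dL² = 281
right sensor world pos = (7, -10); dR² = 337
sL = 90/281 = 90/281
sR = 90/337 = 90/337
mL = -1/2·sL + 1/2·sR = -2520/94697
mR = -1/2·sL + 1·sR = 10125/94697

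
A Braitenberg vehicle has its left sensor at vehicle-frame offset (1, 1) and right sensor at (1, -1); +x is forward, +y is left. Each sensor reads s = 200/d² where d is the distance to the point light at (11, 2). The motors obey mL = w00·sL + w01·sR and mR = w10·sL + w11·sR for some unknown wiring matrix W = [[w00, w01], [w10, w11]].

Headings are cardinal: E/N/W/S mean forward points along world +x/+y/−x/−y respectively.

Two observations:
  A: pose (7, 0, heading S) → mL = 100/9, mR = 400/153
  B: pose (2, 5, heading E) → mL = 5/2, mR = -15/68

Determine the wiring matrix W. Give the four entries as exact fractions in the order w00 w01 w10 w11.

obs A: pose=(7,0,S) → sL=100/9, sR=100/17, mL=100/9, mR=400/153
obs B: pose=(2,5,E) → sL=5/2, sR=50/17, mL=5/2, mR=-15/68
sensor matrix S = [[100/9, 100/17], [5/2, 50/17]]; det S = 2750/153
solve [mL_A; mL_B] = S·[w00; w01] and [mR_A; mR_B] = S·[w10; w11]:
  w00 = 1, w01 = 0, w10 = 1/2, w11 = -1/2

1 0 1/2 -1/2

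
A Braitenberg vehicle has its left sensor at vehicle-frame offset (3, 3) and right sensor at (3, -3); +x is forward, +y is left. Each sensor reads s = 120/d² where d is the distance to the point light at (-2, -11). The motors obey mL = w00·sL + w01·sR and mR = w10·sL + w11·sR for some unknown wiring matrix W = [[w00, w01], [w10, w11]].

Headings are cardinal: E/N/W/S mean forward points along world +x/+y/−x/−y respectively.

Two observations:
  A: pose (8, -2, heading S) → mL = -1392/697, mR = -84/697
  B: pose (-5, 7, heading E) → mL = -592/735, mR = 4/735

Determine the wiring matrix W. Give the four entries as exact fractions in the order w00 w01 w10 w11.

-1 -1 1 -1/2

obs A: pose=(8,-2,S) → sL=24/41, sR=24/17, mL=-1392/697, mR=-84/697
obs B: pose=(-5,7,E) → sL=40/147, sR=8/15, mL=-592/735, mR=4/735
sensor matrix S = [[24/41, 24/17], [40/147, 8/15]]; det S = -12288/170765
solve [mL_A; mL_B] = S·[w00; w01] and [mR_A; mR_B] = S·[w10; w11]:
  w00 = -1, w01 = -1, w10 = 1, w11 = -1/2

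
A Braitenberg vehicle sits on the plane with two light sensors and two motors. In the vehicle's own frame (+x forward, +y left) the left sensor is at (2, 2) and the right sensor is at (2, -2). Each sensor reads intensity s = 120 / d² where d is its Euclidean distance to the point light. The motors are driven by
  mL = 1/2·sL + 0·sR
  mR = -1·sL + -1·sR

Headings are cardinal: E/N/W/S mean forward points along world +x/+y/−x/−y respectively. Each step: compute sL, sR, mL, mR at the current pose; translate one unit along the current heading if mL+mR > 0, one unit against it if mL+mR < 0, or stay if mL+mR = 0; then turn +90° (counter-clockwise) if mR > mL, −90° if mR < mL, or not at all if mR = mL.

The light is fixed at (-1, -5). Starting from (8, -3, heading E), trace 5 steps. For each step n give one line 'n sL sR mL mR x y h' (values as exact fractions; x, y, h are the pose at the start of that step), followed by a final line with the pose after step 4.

n=0: pose=(8,-3,E); sL=120/137, sR=120/121; mL=60/137, mR=-30960/16577; mL+mR=-23700/16577 → advance -1; mR−mL=-38220/16577 → turn -1·90°
n=1: pose=(7,-3,S); sL=6/5, sR=10/3; mL=3/5, mR=-68/15; mL+mR=-59/15 → advance -1; mR−mL=-77/15 → turn -1·90°
n=2: pose=(7,-2,W); sL=120/37, sR=120/61; mL=60/37, mR=-11760/2257; mL+mR=-8100/2257 → advance -1; mR−mL=-15420/2257 → turn -1·90°
n=3: pose=(8,-2,N); sL=60/37, sR=60/73; mL=30/37, mR=-6600/2701; mL+mR=-4410/2701 → advance -1; mR−mL=-8790/2701 → turn -1·90°
n=4: pose=(8,-3,E); sL=120/137, sR=120/121; mL=60/137, mR=-30960/16577; mL+mR=-23700/16577 → advance -1; mR−mL=-38220/16577 → turn -1·90°

0 120/137 120/121 60/137 -30960/16577 8 -3 E
1 6/5 10/3 3/5 -68/15 7 -3 S
2 120/37 120/61 60/37 -11760/2257 7 -2 W
3 60/37 60/73 30/37 -6600/2701 8 -2 N
4 120/137 120/121 60/137 -30960/16577 8 -3 E
final 7 -3 S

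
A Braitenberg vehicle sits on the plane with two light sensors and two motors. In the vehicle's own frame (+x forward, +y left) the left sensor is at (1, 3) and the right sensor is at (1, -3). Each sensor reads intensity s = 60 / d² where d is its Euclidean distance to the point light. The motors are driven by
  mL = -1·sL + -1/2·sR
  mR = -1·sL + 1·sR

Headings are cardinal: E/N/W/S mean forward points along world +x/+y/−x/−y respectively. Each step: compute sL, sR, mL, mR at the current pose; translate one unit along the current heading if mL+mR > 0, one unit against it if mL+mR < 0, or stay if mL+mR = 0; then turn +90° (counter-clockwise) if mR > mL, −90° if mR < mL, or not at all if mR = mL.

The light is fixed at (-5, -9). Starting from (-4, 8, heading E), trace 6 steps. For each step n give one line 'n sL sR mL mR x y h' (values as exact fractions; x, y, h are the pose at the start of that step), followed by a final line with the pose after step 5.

0 15/101 3/10 -603/2020 153/1010 -4 8 E
1 20/111 20/111 -10/37 0 -5 8 N
2 6/17 30/181 -1341/3077 -576/3077 -5 7 W
3 60/241 60/229 -20970/55189 720/55189 -4 7 S
4 15/101 3/10 -603/2020 153/1010 -4 8 E
5 20/111 20/111 -10/37 0 -5 8 N
final -5 7 W

n=0: pose=(-4,8,E); sL=15/101, sR=3/10; mL=-603/2020, mR=153/1010; mL+mR=-297/2020 → advance -1; mR−mL=9/20 → turn +1·90°
n=1: pose=(-5,8,N); sL=20/111, sR=20/111; mL=-10/37, mR=0; mL+mR=-10/37 → advance -1; mR−mL=10/37 → turn +1·90°
n=2: pose=(-5,7,W); sL=6/17, sR=30/181; mL=-1341/3077, mR=-576/3077; mL+mR=-1917/3077 → advance -1; mR−mL=45/181 → turn +1·90°
n=3: pose=(-4,7,S); sL=60/241, sR=60/229; mL=-20970/55189, mR=720/55189; mL+mR=-20250/55189 → advance -1; mR−mL=90/229 → turn +1·90°
n=4: pose=(-4,8,E); sL=15/101, sR=3/10; mL=-603/2020, mR=153/1010; mL+mR=-297/2020 → advance -1; mR−mL=9/20 → turn +1·90°
n=5: pose=(-5,8,N); sL=20/111, sR=20/111; mL=-10/37, mR=0; mL+mR=-10/37 → advance -1; mR−mL=10/37 → turn +1·90°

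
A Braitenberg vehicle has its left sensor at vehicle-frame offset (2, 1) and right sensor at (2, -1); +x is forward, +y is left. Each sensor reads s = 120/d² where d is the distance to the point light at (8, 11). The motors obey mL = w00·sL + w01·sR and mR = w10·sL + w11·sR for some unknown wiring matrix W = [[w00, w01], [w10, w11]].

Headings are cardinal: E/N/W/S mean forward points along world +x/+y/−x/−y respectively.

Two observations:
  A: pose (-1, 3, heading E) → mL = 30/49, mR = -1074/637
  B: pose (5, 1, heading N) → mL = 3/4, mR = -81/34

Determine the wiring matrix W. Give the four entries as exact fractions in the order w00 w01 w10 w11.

1/2 0 -1 -1/2

obs A: pose=(-1,3,E) → sL=60/49, sR=12/13, mL=30/49, mR=-1074/637
obs B: pose=(5,1,N) → sL=3/2, sR=30/17, mL=3/4, mR=-81/34
sensor matrix S = [[60/49, 12/13], [3/2, 30/17]]; det S = 8406/10829
solve [mL_A; mL_B] = S·[w00; w01] and [mR_A; mR_B] = S·[w10; w11]:
  w00 = 1/2, w01 = 0, w10 = -1, w11 = -1/2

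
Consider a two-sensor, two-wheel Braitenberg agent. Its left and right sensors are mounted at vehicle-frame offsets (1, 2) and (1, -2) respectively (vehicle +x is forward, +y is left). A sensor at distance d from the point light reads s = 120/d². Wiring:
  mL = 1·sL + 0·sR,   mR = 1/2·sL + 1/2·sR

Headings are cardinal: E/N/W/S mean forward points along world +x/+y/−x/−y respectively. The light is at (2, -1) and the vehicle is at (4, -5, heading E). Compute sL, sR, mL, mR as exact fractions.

left sensor world pos  = (5, -3); dL² = 13
right sensor world pos = (5, -7); dR² = 45
sL = 120/13 = 120/13
sR = 120/45 = 8/3
mL = 1·sL + 0·sR = 120/13
mR = 1/2·sL + 1/2·sR = 232/39

120/13 8/3 120/13 232/39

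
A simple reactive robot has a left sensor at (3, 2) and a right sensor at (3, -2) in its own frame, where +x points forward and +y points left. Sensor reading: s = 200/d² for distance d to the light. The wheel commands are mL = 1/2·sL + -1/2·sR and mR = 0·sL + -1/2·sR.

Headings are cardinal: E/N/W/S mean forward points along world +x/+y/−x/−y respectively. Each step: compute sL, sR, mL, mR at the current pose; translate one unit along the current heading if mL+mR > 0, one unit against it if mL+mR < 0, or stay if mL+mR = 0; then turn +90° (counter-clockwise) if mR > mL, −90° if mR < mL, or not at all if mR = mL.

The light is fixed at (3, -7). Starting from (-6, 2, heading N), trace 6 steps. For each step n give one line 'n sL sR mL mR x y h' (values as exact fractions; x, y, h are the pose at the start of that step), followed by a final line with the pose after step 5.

n=0: pose=(-6,2,N); sL=40/53, sR=200/193; mL=-1440/10229, mR=-100/193; mL+mR=-6740/10229 → advance -1; mR−mL=-20/53 → turn -1·90°
n=1: pose=(-6,1,E); sL=25/17, sR=25/9; mL=-100/153, mR=-25/18; mL+mR=-625/306 → advance -1; mR−mL=-25/34 → turn -1·90°
n=2: pose=(-7,1,S); sL=200/89, sR=200/169; mL=8000/15041, mR=-100/169; mL+mR=-900/15041 → advance -1; mR−mL=-100/89 → turn -1·90°
n=3: pose=(-7,2,W); sL=100/109, sR=20/29; mL=360/3161, mR=-10/29; mL+mR=-730/3161 → advance -1; mR−mL=-50/109 → turn -1·90°
n=4: pose=(-6,2,N); sL=40/53, sR=200/193; mL=-1440/10229, mR=-100/193; mL+mR=-6740/10229 → advance -1; mR−mL=-20/53 → turn -1·90°
n=5: pose=(-6,1,E); sL=25/17, sR=25/9; mL=-100/153, mR=-25/18; mL+mR=-625/306 → advance -1; mR−mL=-25/34 → turn -1·90°

0 40/53 200/193 -1440/10229 -100/193 -6 2 N
1 25/17 25/9 -100/153 -25/18 -6 1 E
2 200/89 200/169 8000/15041 -100/169 -7 1 S
3 100/109 20/29 360/3161 -10/29 -7 2 W
4 40/53 200/193 -1440/10229 -100/193 -6 2 N
5 25/17 25/9 -100/153 -25/18 -6 1 E
final -7 1 S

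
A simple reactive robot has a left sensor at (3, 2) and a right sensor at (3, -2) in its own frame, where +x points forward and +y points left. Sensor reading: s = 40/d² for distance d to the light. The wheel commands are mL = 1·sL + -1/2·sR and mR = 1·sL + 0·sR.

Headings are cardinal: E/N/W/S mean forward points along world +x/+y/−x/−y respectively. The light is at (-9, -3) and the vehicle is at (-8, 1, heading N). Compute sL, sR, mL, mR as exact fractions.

4/5 20/29 66/145 4/5

left sensor world pos  = (-10, 4); dL² = 50
right sensor world pos = (-6, 4); dR² = 58
sL = 40/50 = 4/5
sR = 40/58 = 20/29
mL = 1·sL + -1/2·sR = 66/145
mR = 1·sL + 0·sR = 4/5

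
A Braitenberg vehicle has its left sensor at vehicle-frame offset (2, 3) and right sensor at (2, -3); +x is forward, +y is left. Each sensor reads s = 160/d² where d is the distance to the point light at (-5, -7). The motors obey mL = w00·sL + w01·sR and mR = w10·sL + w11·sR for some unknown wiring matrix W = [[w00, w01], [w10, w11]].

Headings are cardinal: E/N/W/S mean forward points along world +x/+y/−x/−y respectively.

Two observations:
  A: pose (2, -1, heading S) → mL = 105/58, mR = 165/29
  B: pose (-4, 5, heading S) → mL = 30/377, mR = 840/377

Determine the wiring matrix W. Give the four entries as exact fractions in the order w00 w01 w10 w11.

-1/2 1/2 1/2 1

obs A: pose=(2,-1,S) → sL=40/29, sR=5, mL=105/58, mR=165/29
obs B: pose=(-4,5,S) → sL=40/29, sR=20/13, mL=30/377, mR=840/377
sensor matrix S = [[40/29, 5], [40/29, 20/13]]; det S = -1800/377
solve [mL_A; mL_B] = S·[w00; w01] and [mR_A; mR_B] = S·[w10; w11]:
  w00 = -1/2, w01 = 1/2, w10 = 1/2, w11 = 1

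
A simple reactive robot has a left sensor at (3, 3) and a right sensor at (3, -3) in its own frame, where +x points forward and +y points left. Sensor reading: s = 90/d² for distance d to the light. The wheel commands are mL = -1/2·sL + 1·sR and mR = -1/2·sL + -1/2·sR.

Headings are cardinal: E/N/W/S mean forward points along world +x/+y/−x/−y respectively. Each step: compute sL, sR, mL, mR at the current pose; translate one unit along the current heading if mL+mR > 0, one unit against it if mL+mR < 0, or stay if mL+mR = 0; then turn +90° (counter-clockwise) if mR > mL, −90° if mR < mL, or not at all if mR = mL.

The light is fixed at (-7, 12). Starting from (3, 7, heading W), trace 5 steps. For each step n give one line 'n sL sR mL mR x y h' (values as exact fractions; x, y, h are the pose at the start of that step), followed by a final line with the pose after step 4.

n=0: pose=(3,7,W); sL=90/113, sR=90/53; mL=7785/5989, mR=-7470/5989; mL+mR=315/5989 → advance +1; mR−mL=-135/53 → turn -1·90°
n=1: pose=(2,7,N); sL=9/4, sR=45/74; mL=-153/296, mR=-423/296; mL+mR=-72/37 → advance -1; mR−mL=-135/148 → turn -1·90°
n=2: pose=(2,6,E); sL=10/17, sR=2/5; mL=9/85, mR=-42/85; mL+mR=-33/85 → advance -1; mR−mL=-3/5 → turn -1·90°
n=3: pose=(1,6,S); sL=45/101, sR=45/53; mL=6705/10706, mR=-3465/5353; mL+mR=-225/10706 → advance -1; mR−mL=-135/106 → turn -1·90°
n=4: pose=(1,7,W); sL=90/89, sR=90/29; mL=6705/2581, mR=-5310/2581; mL+mR=1395/2581 → advance +1; mR−mL=-135/29 → turn -1·90°

0 90/113 90/53 7785/5989 -7470/5989 3 7 W
1 9/4 45/74 -153/296 -423/296 2 7 N
2 10/17 2/5 9/85 -42/85 2 6 E
3 45/101 45/53 6705/10706 -3465/5353 1 6 S
4 90/89 90/29 6705/2581 -5310/2581 1 7 W
final 0 7 N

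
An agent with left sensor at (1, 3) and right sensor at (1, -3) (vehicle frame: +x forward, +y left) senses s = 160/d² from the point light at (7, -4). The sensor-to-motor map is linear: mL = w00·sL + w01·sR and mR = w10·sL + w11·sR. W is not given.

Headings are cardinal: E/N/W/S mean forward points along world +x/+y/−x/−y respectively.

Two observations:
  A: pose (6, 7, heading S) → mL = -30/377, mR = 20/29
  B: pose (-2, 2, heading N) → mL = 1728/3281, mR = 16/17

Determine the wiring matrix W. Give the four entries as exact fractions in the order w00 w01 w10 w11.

-1/2 1/2 0 1/2

obs A: pose=(6,7,S) → sL=20/13, sR=40/29, mL=-30/377, mR=20/29
obs B: pose=(-2,2,N) → sL=160/193, sR=32/17, mL=1728/3281, mR=16/17
sensor matrix S = [[20/13, 40/29], [160/193, 32/17]]; det S = 2167680/1236937
solve [mL_A; mL_B] = S·[w00; w01] and [mR_A; mR_B] = S·[w10; w11]:
  w00 = -1/2, w01 = 1/2, w10 = 0, w11 = 1/2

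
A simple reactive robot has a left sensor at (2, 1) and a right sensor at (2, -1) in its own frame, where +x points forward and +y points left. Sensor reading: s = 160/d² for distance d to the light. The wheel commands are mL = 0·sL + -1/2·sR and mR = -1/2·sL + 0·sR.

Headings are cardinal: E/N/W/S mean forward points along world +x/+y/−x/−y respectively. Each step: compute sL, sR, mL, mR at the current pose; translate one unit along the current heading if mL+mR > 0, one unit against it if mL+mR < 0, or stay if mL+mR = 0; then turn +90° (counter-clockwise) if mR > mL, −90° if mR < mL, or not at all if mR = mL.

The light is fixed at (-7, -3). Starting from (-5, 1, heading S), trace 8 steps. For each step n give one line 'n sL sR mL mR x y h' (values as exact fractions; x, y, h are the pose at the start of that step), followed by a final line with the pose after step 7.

0 160/13 32 -16 -80/13 -5 1 S
1 40/13 5 -5/2 -20/13 -5 2 E
2 160/49 160/53 -80/53 -80/49 -6 2 N
3 80/17 80/9 -40/9 -40/17 -6 1 E
4 160/37 160/37 -80/37 -80/37 -7 1 N
5 80/13 80/13 -40/13 -40/13 -7 0 N
6 160/17 160/17 -80/17 -80/17 -7 -1 N
7 16 16 -8 -8 -7 -2 N
final -7 -3 N

n=0: pose=(-5,1,S); sL=160/13, sR=32; mL=-16, mR=-80/13; mL+mR=-288/13 → advance -1; mR−mL=128/13 → turn +1·90°
n=1: pose=(-5,2,E); sL=40/13, sR=5; mL=-5/2, mR=-20/13; mL+mR=-105/26 → advance -1; mR−mL=25/26 → turn +1·90°
n=2: pose=(-6,2,N); sL=160/49, sR=160/53; mL=-80/53, mR=-80/49; mL+mR=-8160/2597 → advance -1; mR−mL=-320/2597 → turn -1·90°
n=3: pose=(-6,1,E); sL=80/17, sR=80/9; mL=-40/9, mR=-40/17; mL+mR=-1040/153 → advance -1; mR−mL=320/153 → turn +1·90°
n=4: pose=(-7,1,N); sL=160/37, sR=160/37; mL=-80/37, mR=-80/37; mL+mR=-160/37 → advance -1; mR−mL=0 → turn +0·90°
n=5: pose=(-7,0,N); sL=80/13, sR=80/13; mL=-40/13, mR=-40/13; mL+mR=-80/13 → advance -1; mR−mL=0 → turn +0·90°
n=6: pose=(-7,-1,N); sL=160/17, sR=160/17; mL=-80/17, mR=-80/17; mL+mR=-160/17 → advance -1; mR−mL=0 → turn +0·90°
n=7: pose=(-7,-2,N); sL=16, sR=16; mL=-8, mR=-8; mL+mR=-16 → advance -1; mR−mL=0 → turn +0·90°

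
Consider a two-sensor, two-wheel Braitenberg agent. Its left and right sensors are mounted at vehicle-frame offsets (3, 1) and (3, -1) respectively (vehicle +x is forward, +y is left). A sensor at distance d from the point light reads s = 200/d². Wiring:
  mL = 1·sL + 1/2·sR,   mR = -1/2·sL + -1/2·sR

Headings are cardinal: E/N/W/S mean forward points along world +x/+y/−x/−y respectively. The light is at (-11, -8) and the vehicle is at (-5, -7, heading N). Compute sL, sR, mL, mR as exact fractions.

200/41 40/13 3420/533 -2120/533

left sensor world pos  = (-6, -4); dL² = 41
right sensor world pos = (-4, -4); dR² = 65
sL = 200/41 = 200/41
sR = 200/65 = 40/13
mL = 1·sL + 1/2·sR = 3420/533
mR = -1/2·sL + -1/2·sR = -2120/533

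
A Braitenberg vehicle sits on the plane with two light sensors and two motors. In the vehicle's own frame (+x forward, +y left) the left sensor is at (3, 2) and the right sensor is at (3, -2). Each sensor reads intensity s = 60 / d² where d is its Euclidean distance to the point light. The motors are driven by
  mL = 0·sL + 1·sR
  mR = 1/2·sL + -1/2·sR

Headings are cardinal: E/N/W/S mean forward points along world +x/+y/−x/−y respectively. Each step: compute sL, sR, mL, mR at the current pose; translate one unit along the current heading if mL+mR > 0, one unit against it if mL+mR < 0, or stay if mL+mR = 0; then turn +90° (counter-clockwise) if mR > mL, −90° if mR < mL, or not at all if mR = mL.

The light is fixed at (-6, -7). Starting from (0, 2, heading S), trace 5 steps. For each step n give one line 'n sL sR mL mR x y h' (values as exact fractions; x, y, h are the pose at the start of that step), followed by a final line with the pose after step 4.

0 3/5 15/13 15/13 -18/65 0 2 S
1 4/3 60/109 60/109 128/327 0 1 W
2 6/13 6/17 6/17 12/221 -1 1 N
3 12/37 60/113 60/113 -432/4181 -1 2 E
4 3/5 15/13 15/13 -18/65 0 2 S
final 0 1 W

n=0: pose=(0,2,S); sL=3/5, sR=15/13; mL=15/13, mR=-18/65; mL+mR=57/65 → advance +1; mR−mL=-93/65 → turn -1·90°
n=1: pose=(0,1,W); sL=4/3, sR=60/109; mL=60/109, mR=128/327; mL+mR=308/327 → advance +1; mR−mL=-52/327 → turn -1·90°
n=2: pose=(-1,1,N); sL=6/13, sR=6/17; mL=6/17, mR=12/221; mL+mR=90/221 → advance +1; mR−mL=-66/221 → turn -1·90°
n=3: pose=(-1,2,E); sL=12/37, sR=60/113; mL=60/113, mR=-432/4181; mL+mR=1788/4181 → advance +1; mR−mL=-2652/4181 → turn -1·90°
n=4: pose=(0,2,S); sL=3/5, sR=15/13; mL=15/13, mR=-18/65; mL+mR=57/65 → advance +1; mR−mL=-93/65 → turn -1·90°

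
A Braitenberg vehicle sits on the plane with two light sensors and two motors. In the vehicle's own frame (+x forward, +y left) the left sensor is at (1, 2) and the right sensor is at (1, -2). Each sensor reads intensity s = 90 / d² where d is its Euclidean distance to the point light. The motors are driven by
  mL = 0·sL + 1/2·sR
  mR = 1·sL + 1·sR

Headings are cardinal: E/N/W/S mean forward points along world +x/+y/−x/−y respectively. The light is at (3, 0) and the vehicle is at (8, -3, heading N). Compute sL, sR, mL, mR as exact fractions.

90/13 90/53 45/53 5940/689

left sensor world pos  = (6, -2); dL² = 13
right sensor world pos = (10, -2); dR² = 53
sL = 90/13 = 90/13
sR = 90/53 = 90/53
mL = 0·sL + 1/2·sR = 45/53
mR = 1·sL + 1·sR = 5940/689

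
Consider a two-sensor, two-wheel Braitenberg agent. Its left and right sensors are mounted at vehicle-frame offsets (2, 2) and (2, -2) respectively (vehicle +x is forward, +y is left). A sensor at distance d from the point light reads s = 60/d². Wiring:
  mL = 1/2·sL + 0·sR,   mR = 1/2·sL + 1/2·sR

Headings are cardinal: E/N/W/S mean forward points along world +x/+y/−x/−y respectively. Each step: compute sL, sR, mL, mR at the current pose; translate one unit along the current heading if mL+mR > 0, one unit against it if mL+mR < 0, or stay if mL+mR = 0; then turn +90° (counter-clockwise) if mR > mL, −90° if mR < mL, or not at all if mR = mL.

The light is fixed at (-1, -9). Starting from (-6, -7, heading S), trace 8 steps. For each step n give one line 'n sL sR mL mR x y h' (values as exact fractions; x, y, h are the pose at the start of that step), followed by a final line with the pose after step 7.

0 20/3 60/49 10/3 580/147 -6 -7 S
1 10/3 6 5/3 14/3 -6 -8 E
2 4/3 60/13 2/3 116/39 -5 -8 N
3 5/3 15/13 5/6 55/39 -5 -7 W
4 20/3 60/49 10/3 580/147 -6 -7 S
5 10/3 6 5/3 14/3 -6 -8 E
6 4/3 60/13 2/3 116/39 -5 -8 N
7 5/3 15/13 5/6 55/39 -5 -7 W
final -6 -7 S

n=0: pose=(-6,-7,S); sL=20/3, sR=60/49; mL=10/3, mR=580/147; mL+mR=1070/147 → advance +1; mR−mL=30/49 → turn +1·90°
n=1: pose=(-6,-8,E); sL=10/3, sR=6; mL=5/3, mR=14/3; mL+mR=19/3 → advance +1; mR−mL=3 → turn +1·90°
n=2: pose=(-5,-8,N); sL=4/3, sR=60/13; mL=2/3, mR=116/39; mL+mR=142/39 → advance +1; mR−mL=30/13 → turn +1·90°
n=3: pose=(-5,-7,W); sL=5/3, sR=15/13; mL=5/6, mR=55/39; mL+mR=175/78 → advance +1; mR−mL=15/26 → turn +1·90°
n=4: pose=(-6,-7,S); sL=20/3, sR=60/49; mL=10/3, mR=580/147; mL+mR=1070/147 → advance +1; mR−mL=30/49 → turn +1·90°
n=5: pose=(-6,-8,E); sL=10/3, sR=6; mL=5/3, mR=14/3; mL+mR=19/3 → advance +1; mR−mL=3 → turn +1·90°
n=6: pose=(-5,-8,N); sL=4/3, sR=60/13; mL=2/3, mR=116/39; mL+mR=142/39 → advance +1; mR−mL=30/13 → turn +1·90°
n=7: pose=(-5,-7,W); sL=5/3, sR=15/13; mL=5/6, mR=55/39; mL+mR=175/78 → advance +1; mR−mL=15/26 → turn +1·90°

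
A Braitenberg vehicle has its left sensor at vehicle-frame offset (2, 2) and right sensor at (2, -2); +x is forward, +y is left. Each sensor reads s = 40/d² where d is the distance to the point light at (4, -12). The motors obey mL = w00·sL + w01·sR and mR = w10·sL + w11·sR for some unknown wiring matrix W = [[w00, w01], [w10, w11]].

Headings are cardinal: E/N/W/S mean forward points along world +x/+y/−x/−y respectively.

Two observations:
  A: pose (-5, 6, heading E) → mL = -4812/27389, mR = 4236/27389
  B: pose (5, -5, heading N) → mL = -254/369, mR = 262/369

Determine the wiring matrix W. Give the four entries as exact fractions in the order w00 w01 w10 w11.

obs A: pose=(-5,6,E) → sL=40/449, sR=8/61, mL=-4812/27389, mR=4236/27389
obs B: pose=(5,-5,N) → sL=20/41, sR=4/9, mL=-254/369, mR=262/369
sensor matrix S = [[40/449, 8/61], [20/41, 4/9]]; det S = -246400/10106541
solve [mL_A; mL_B] = S·[w00; w01] and [mR_A; mR_B] = S·[w10; w11]:
  w00 = -1/2, w01 = -1, w10 = 1, w11 = 1/2

-1/2 -1 1 1/2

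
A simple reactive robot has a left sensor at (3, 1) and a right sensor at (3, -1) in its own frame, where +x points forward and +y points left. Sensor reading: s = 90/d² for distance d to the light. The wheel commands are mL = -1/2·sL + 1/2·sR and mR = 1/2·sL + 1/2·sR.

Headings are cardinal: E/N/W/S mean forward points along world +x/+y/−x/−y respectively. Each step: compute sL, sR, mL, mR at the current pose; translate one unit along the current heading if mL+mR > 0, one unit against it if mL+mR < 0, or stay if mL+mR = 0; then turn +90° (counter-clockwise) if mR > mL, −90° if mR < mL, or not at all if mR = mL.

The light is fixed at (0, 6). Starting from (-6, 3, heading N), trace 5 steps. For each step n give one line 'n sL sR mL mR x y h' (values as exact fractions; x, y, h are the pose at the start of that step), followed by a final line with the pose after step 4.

0 90/49 18/5 216/245 666/245 -6 3 N
1 1 45/41 2/41 43/41 -6 4 W
2 90/61 90/89 -1260/5429 6750/5429 -7 4 S
3 9/2 45/16 -27/32 117/32 -7 3 E
4 90/49 18/5 216/245 666/245 -6 3 N
final -6 4 W

n=0: pose=(-6,3,N); sL=90/49, sR=18/5; mL=216/245, mR=666/245; mL+mR=18/5 → advance +1; mR−mL=90/49 → turn +1·90°
n=1: pose=(-6,4,W); sL=1, sR=45/41; mL=2/41, mR=43/41; mL+mR=45/41 → advance +1; mR−mL=1 → turn +1·90°
n=2: pose=(-7,4,S); sL=90/61, sR=90/89; mL=-1260/5429, mR=6750/5429; mL+mR=90/89 → advance +1; mR−mL=90/61 → turn +1·90°
n=3: pose=(-7,3,E); sL=9/2, sR=45/16; mL=-27/32, mR=117/32; mL+mR=45/16 → advance +1; mR−mL=9/2 → turn +1·90°
n=4: pose=(-6,3,N); sL=90/49, sR=18/5; mL=216/245, mR=666/245; mL+mR=18/5 → advance +1; mR−mL=90/49 → turn +1·90°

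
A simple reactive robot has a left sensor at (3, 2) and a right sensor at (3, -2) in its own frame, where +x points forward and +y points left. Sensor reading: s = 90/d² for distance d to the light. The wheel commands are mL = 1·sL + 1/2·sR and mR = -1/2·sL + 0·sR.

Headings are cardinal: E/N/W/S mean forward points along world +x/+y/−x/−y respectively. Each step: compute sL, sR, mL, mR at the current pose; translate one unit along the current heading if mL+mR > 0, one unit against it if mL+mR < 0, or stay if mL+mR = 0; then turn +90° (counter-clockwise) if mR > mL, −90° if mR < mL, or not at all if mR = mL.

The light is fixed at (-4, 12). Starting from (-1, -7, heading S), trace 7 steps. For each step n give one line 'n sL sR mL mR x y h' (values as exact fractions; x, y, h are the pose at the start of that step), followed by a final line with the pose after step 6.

0 90/509 18/97 13311/49373 -45/509 -1 -7 S
1 45/242 5/18 1415/4356 -45/484 -1 -8 W
2 90/289 18/61 8091/17629 -45/289 -2 -8 N
3 45/157 45/233 28035/73162 -45/314 -2 -7 E
4 90/509 18/97 13311/49373 -45/509 -1 -7 S
5 45/242 5/18 1415/4356 -45/484 -1 -8 W
6 90/289 18/61 8091/17629 -45/289 -2 -8 N
final -2 -7 E

n=0: pose=(-1,-7,S); sL=90/509, sR=18/97; mL=13311/49373, mR=-45/509; mL+mR=8946/49373 → advance +1; mR−mL=-17676/49373 → turn -1·90°
n=1: pose=(-1,-8,W); sL=45/242, sR=5/18; mL=1415/4356, mR=-45/484; mL+mR=505/2178 → advance +1; mR−mL=-455/1089 → turn -1·90°
n=2: pose=(-2,-8,N); sL=90/289, sR=18/61; mL=8091/17629, mR=-45/289; mL+mR=5346/17629 → advance +1; mR−mL=-10836/17629 → turn -1·90°
n=3: pose=(-2,-7,E); sL=45/157, sR=45/233; mL=28035/73162, mR=-45/314; mL+mR=8775/36581 → advance +1; mR−mL=-19260/36581 → turn -1·90°
n=4: pose=(-1,-7,S); sL=90/509, sR=18/97; mL=13311/49373, mR=-45/509; mL+mR=8946/49373 → advance +1; mR−mL=-17676/49373 → turn -1·90°
n=5: pose=(-1,-8,W); sL=45/242, sR=5/18; mL=1415/4356, mR=-45/484; mL+mR=505/2178 → advance +1; mR−mL=-455/1089 → turn -1·90°
n=6: pose=(-2,-8,N); sL=90/289, sR=18/61; mL=8091/17629, mR=-45/289; mL+mR=5346/17629 → advance +1; mR−mL=-10836/17629 → turn -1·90°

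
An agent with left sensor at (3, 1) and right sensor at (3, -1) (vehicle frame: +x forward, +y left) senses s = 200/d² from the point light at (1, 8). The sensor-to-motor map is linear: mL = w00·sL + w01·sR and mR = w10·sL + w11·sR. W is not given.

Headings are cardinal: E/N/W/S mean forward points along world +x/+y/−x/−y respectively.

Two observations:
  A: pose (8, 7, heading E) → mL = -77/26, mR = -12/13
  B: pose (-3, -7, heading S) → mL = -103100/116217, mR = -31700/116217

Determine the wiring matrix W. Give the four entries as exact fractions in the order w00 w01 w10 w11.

-1 -1/2 1/2 -1

obs A: pose=(8,7,E) → sL=2, sR=25/13, mL=-77/26, mR=-12/13
obs B: pose=(-3,-7,S) → sL=200/333, sR=200/349, mL=-103100/116217, mR=-31700/116217
sensor matrix S = [[2, 25/13], [200/333, 200/349]]; det S = -13400/1510821
solve [mL_A; mL_B] = S·[w00; w01] and [mR_A; mR_B] = S·[w10; w11]:
  w00 = -1, w01 = -1/2, w10 = 1/2, w11 = -1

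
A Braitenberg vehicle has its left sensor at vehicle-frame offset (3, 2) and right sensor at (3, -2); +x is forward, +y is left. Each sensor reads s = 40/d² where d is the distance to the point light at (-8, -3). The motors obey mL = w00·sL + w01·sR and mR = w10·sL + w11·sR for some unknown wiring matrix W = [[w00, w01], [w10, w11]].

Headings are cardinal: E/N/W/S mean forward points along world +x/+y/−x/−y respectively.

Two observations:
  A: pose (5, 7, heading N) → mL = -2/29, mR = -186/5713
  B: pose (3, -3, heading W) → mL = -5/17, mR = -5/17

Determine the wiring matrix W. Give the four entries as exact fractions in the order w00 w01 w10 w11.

obs A: pose=(5,7,N) → sL=4/29, sR=20/197, mL=-2/29, mR=-186/5713
obs B: pose=(3,-3,W) → sL=10/17, sR=10/17, mL=-5/17, mR=-5/17
sensor matrix S = [[4/29, 20/197], [10/17, 10/17]]; det S = 2080/97121
solve [mL_A; mL_B] = S·[w00; w01] and [mR_A; mR_B] = S·[w10; w11]:
  w00 = -1/2, w01 = 0, w10 = 1/2, w11 = -1

-1/2 0 1/2 -1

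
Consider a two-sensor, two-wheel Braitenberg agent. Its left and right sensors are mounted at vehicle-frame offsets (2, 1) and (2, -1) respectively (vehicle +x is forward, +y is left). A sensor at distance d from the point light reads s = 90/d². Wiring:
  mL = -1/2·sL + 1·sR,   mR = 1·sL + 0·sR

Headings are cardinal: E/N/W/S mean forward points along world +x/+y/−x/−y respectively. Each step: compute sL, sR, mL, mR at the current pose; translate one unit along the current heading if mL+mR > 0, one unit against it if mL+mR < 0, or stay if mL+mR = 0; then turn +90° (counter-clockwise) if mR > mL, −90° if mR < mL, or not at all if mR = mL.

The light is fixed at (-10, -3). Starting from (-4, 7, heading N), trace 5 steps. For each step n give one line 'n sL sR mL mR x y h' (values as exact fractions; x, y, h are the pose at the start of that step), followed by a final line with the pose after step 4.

n=0: pose=(-4,7,N); sL=90/169, sR=90/193; mL=6525/32617, mR=90/169; mL+mR=23895/32617 → advance +1; mR−mL=10845/32617 → turn +1·90°
n=1: pose=(-4,8,W); sL=45/58, sR=9/16; mL=81/464, mR=45/58; mL+mR=441/464 → advance +1; mR−mL=279/464 → turn +1·90°
n=2: pose=(-5,8,S); sL=10/13, sR=90/97; mL=685/1261, mR=10/13; mL+mR=1655/1261 → advance +1; mR−mL=285/1261 → turn +1·90°
n=3: pose=(-5,7,E); sL=9/17, sR=9/13; mL=189/442, mR=9/17; mL+mR=423/442 → advance +1; mR−mL=45/442 → turn +1·90°
n=4: pose=(-4,7,N); sL=90/169, sR=90/193; mL=6525/32617, mR=90/169; mL+mR=23895/32617 → advance +1; mR−mL=10845/32617 → turn +1·90°

0 90/169 90/193 6525/32617 90/169 -4 7 N
1 45/58 9/16 81/464 45/58 -4 8 W
2 10/13 90/97 685/1261 10/13 -5 8 S
3 9/17 9/13 189/442 9/17 -5 7 E
4 90/169 90/193 6525/32617 90/169 -4 7 N
final -4 8 W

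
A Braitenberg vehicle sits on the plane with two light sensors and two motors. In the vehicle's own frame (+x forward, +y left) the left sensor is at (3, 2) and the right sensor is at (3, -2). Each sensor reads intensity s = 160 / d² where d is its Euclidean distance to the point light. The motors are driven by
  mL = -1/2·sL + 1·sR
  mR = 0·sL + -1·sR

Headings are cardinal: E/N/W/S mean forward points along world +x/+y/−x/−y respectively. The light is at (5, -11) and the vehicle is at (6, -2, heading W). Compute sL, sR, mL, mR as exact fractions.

160/53 32/25 -304/1325 -32/25

left sensor world pos  = (3, -4); dL² = 53
right sensor world pos = (3, 0); dR² = 125
sL = 160/53 = 160/53
sR = 160/125 = 32/25
mL = -1/2·sL + 1·sR = -304/1325
mR = 0·sL + -1·sR = -32/25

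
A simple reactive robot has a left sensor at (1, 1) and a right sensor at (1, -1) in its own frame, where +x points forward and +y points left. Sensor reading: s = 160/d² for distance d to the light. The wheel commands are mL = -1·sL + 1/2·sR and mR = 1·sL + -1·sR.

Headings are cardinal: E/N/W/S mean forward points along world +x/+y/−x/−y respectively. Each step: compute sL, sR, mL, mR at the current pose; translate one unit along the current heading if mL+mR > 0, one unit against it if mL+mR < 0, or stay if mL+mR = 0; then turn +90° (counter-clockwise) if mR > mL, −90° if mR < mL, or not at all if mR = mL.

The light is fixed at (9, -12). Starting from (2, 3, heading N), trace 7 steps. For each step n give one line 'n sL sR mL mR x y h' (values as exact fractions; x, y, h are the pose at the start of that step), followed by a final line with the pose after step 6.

0 1/2 40/73 -33/146 -7/146 2 3 N
1 160/233 160/289 -27600/67337 8960/67337 2 2 W
2 80/97 80/109 -4840/10573 960/10573 3 2 S
3 160/281 160/221 -12880/62101 -9600/62101 3 3 E
4 1/2 40/73 -33/146 -7/146 2 3 N
5 160/233 160/289 -27600/67337 8960/67337 2 2 W
6 80/97 80/109 -4840/10573 960/10573 3 2 S
final 3 3 E

n=0: pose=(2,3,N); sL=1/2, sR=40/73; mL=-33/146, mR=-7/146; mL+mR=-20/73 → advance -1; mR−mL=13/73 → turn +1·90°
n=1: pose=(2,2,W); sL=160/233, sR=160/289; mL=-27600/67337, mR=8960/67337; mL+mR=-80/289 → advance -1; mR−mL=36560/67337 → turn +1·90°
n=2: pose=(3,2,S); sL=80/97, sR=80/109; mL=-4840/10573, mR=960/10573; mL+mR=-40/109 → advance -1; mR−mL=5800/10573 → turn +1·90°
n=3: pose=(3,3,E); sL=160/281, sR=160/221; mL=-12880/62101, mR=-9600/62101; mL+mR=-80/221 → advance -1; mR−mL=3280/62101 → turn +1·90°
n=4: pose=(2,3,N); sL=1/2, sR=40/73; mL=-33/146, mR=-7/146; mL+mR=-20/73 → advance -1; mR−mL=13/73 → turn +1·90°
n=5: pose=(2,2,W); sL=160/233, sR=160/289; mL=-27600/67337, mR=8960/67337; mL+mR=-80/289 → advance -1; mR−mL=36560/67337 → turn +1·90°
n=6: pose=(3,2,S); sL=80/97, sR=80/109; mL=-4840/10573, mR=960/10573; mL+mR=-40/109 → advance -1; mR−mL=5800/10573 → turn +1·90°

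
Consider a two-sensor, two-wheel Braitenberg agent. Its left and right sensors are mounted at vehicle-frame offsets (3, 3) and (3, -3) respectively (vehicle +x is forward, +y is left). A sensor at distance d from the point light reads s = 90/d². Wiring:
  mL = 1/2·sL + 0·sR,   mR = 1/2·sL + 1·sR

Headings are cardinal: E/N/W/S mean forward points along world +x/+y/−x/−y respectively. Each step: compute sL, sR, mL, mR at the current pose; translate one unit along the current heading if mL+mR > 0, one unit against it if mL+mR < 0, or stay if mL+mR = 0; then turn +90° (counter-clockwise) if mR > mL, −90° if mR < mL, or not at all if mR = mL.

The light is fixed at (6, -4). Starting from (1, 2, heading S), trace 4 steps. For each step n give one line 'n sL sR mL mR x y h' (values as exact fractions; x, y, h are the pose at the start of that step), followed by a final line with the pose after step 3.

0 90/13 90/73 45/13 4455/949 1 2 S
1 45/34 45/4 45/68 405/34 1 1 E
2 90/113 18/13 45/113 2619/1469 2 1 N
3 45/29 9/13 45/58 1107/754 2 2 W
final 1 2 S

n=0: pose=(1,2,S); sL=90/13, sR=90/73; mL=45/13, mR=4455/949; mL+mR=7740/949 → advance +1; mR−mL=90/73 → turn +1·90°
n=1: pose=(1,1,E); sL=45/34, sR=45/4; mL=45/68, mR=405/34; mL+mR=855/68 → advance +1; mR−mL=45/4 → turn +1·90°
n=2: pose=(2,1,N); sL=90/113, sR=18/13; mL=45/113, mR=2619/1469; mL+mR=3204/1469 → advance +1; mR−mL=18/13 → turn +1·90°
n=3: pose=(2,2,W); sL=45/29, sR=9/13; mL=45/58, mR=1107/754; mL+mR=846/377 → advance +1; mR−mL=9/13 → turn +1·90°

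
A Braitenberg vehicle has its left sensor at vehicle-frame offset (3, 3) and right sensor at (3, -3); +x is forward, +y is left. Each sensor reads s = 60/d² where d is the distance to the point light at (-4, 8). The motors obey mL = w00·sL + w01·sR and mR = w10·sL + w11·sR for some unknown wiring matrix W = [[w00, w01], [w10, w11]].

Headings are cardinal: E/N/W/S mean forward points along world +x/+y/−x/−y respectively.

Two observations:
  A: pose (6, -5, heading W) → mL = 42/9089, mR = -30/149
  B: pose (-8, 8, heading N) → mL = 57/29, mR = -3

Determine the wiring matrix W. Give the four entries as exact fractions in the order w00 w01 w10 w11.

obs A: pose=(6,-5,W) → sL=12/61, sR=60/149, mL=42/9089, mR=-30/149
obs B: pose=(-8,8,N) → sL=30/29, sR=6, mL=57/29, mR=-3
sensor matrix S = [[12/61, 60/149], [30/29, 6]]; det S = 201312/263581
solve [mL_A; mL_B] = S·[w00; w01] and [mR_A; mR_B] = S·[w10; w11]:
  w00 = -1, w01 = 1/2, w10 = 0, w11 = -1/2

-1 1/2 0 -1/2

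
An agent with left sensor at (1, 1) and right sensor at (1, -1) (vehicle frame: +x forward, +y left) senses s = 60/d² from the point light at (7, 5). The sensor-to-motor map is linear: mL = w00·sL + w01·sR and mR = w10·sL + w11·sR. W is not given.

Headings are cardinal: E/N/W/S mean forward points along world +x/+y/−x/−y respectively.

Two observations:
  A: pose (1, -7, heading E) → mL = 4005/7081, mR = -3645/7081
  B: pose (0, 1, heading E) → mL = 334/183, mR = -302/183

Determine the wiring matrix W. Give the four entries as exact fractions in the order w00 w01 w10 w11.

obs A: pose=(1,-7,E) → sL=30/73, sR=30/97, mL=4005/7081, mR=-3645/7081
obs B: pose=(0,1,E) → sL=4/3, sR=60/61, mL=334/183, mR=-302/183
sensor matrix S = [[30/73, 30/97], [4/3, 60/61]]; det S = -3520/431941
solve [mL_A; mL_B] = S·[w00; w01] and [mR_A; mR_B] = S·[w10; w11]:
  w00 = 1, w01 = 1/2, w10 = -1/2, w11 = -1

1 1/2 -1/2 -1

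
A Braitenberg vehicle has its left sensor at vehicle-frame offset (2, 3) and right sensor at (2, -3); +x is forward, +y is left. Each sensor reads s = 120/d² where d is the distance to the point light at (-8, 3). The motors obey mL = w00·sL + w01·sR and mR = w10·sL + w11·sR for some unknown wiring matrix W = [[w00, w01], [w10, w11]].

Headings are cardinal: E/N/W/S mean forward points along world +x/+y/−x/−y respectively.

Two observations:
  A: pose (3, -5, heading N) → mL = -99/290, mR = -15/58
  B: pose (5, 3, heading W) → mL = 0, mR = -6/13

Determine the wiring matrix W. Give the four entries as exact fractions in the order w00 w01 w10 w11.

-1/2 1/2 0 -1/2

obs A: pose=(3,-5,N) → sL=6/5, sR=15/29, mL=-99/290, mR=-15/58
obs B: pose=(5,3,W) → sL=12/13, sR=12/13, mL=0, mR=-6/13
sensor matrix S = [[6/5, 15/29], [12/13, 12/13]]; det S = 1188/1885
solve [mL_A; mL_B] = S·[w00; w01] and [mR_A; mR_B] = S·[w10; w11]:
  w00 = -1/2, w01 = 1/2, w10 = 0, w11 = -1/2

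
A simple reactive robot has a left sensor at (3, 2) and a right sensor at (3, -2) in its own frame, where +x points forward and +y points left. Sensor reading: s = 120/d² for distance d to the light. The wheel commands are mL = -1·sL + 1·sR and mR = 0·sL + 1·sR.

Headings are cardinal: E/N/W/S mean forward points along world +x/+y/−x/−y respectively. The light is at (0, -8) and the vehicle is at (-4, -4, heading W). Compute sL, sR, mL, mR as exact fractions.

120/53 24/17 -768/901 24/17

left sensor world pos  = (-7, -6); dL² = 53
right sensor world pos = (-7, -2); dR² = 85
sL = 120/53 = 120/53
sR = 120/85 = 24/17
mL = -1·sL + 1·sR = -768/901
mR = 0·sL + 1·sR = 24/17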